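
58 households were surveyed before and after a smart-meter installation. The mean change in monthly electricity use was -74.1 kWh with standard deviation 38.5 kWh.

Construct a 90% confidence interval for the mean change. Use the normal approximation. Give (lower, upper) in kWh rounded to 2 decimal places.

Paired design: SE = s_d/√n = 38.5/√58 = 5.0553.
z* = 1.645; margin of error = 1.645 × 5.0553 = 8.3160.
-74.1 ± 8.3160 → (-82.42, -65.78).

(-82.42, -65.78)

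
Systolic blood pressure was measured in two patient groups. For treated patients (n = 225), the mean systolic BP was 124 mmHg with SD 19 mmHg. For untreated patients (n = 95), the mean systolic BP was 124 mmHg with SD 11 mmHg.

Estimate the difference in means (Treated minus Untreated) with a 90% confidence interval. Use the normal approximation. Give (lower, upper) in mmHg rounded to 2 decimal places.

Per-group SEs: s₁/√n₁ = 19/√225 = 1.2667, s₂/√n₂ = 11/√95 = 1.1286.
Unpooled SE of the difference: √(1.60452889 + 1.27373796) = 1.6965.
Margin of error = z* · SE = 1.645 × 1.6965 = 2.7907.
x̄₁ − x̄₂ = 124 − 124 = 0.0000.
CI: 0.0000 ± 2.7907 = (-2.79, 2.79).

(-2.79, 2.79)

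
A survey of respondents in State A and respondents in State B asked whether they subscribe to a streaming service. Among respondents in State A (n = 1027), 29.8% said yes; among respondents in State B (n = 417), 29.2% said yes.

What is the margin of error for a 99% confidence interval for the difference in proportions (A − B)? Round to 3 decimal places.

0.068

The two standard errors are √(0.2980×0.7020/1027) = 0.01427 and √(0.2920×0.7080/417) = 0.02227.
Because the samples are independent, SE_diff = √(0.01427² + 0.02227²) = 0.02645.
Using z* = 2.576 for 99%, ME = 2.576 × 0.02645 = 0.06814.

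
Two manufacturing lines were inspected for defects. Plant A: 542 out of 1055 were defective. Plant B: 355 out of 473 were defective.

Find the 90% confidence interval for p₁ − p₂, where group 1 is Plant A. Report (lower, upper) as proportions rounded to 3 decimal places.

p̂₁ = 542/1055 = 0.5137 and p̂₂ = 355/473 = 0.7505.
SE₁ = √(p̂₁(1−p̂₁)/n₁) = √(0.5137·0.4863/1055) = 0.01539; SE₂ = √(0.7505·0.2495/473) = 0.01990.
Independent samples: SE of the difference = √(SE₁² + SE₂²) = √(0.0002368521 + 0.00039601) = 0.02516.
z* for 90% confidence is 1.645, so the margin of error is 1.645 × 0.02516 = 0.04139.
Point estimate p̂₁ − p̂₂ = 0.5137 − 0.7505 = -0.2368.
-0.2368 ± 0.04139 → (-0.278, -0.195).

(-0.278, -0.195)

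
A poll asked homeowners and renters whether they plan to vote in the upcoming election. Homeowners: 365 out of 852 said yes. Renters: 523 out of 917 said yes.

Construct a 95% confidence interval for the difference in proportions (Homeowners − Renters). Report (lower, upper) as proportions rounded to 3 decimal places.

Sample proportions: 365/852 = 0.4284, 523/917 = 0.5703.
Each SE is √(p̂(1−p̂)/n): √(0.4284·0.5716/852) = 0.01695 and √(0.5703·0.4297/917) = 0.01635.
SE(p̂₁ − p̂₂) = √(SE₁² + SE₂²) = √(0.0002873025 + 0.0002673225) = 0.02355, since the two samples are independent.
At 95% confidence z* = 1.960; margin = 1.960 × 0.02355 = 0.04616.
The difference is 0.4284 − 0.5703 = -0.1419, so the interval is -0.1419 ± 0.04616 = (-0.188, -0.096).

(-0.188, -0.096)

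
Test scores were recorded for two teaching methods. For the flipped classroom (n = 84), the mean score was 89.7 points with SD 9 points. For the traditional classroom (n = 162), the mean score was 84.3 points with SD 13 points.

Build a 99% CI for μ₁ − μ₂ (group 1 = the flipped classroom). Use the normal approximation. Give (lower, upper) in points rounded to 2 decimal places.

Per-group SEs: s₁/√n₁ = 9/√84 = 0.9820, s₂/√n₂ = 13/√162 = 1.0214.
Unpooled SE of the difference: √(0.964324 + 1.04325796) = 1.4169.
Margin of error = z* · SE = 2.576 × 1.4169 = 3.6499.
x̄₁ − x̄₂ = 89.7 − 84.3 = 5.4000.
CI: 5.4000 ± 3.6499 = (1.75, 9.05).

(1.75, 9.05)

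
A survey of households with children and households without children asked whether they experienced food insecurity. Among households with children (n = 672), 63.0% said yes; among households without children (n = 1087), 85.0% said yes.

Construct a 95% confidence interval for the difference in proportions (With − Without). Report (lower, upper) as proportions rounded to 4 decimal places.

(-0.2622, -0.1778)

The two standard errors are √(0.6300×0.3700/672) = 0.01862 and √(0.8500×0.1500/1087) = 0.01083.
Because the samples are independent, SE_diff = √(0.01862² + 0.01083²) = 0.02154.
Using z* = 1.960 for 95%, ME = 1.960 × 0.02154 = 0.04222.
p̂₁ − p̂₂ = -0.2200; interval -0.2200 ± 0.04222 gives (-0.2622, -0.1778).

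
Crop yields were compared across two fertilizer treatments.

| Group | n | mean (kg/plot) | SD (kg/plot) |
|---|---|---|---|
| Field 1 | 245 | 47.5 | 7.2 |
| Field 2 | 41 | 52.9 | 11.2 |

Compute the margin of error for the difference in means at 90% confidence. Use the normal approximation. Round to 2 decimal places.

Per-group SEs: s₁/√n₁ = 7.2/√245 = 0.4600, s₂/√n₂ = 11.2/√41 = 1.7491.
Unpooled SE of the difference: √(0.2116 + 3.05935081) = 1.8086.
Margin of error = z* · SE = 1.645 × 1.8086 = 2.9751.

2.98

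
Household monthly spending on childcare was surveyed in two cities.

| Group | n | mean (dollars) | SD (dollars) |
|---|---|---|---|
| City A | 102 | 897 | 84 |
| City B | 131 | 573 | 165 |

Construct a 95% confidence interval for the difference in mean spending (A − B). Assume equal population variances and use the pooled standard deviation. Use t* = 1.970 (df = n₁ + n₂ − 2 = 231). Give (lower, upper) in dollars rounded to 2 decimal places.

s_p = √[((n₁−1)s₁² + (n₂−1)s₂²)/(n₁+n₂−2)] = √[(101·84² + 130·165²)/231] = 135.6706.
SE = 135.6706·√(1/102 + 1/131) = 17.9155.
With t* = 1.970, margin = 1.970 × 17.9155 = 35.2935.
x̄₁ − x̄₂ = 897 − 573 = 324.0000; interval 324.0000 ± 35.2935 = (288.71, 359.29).

(288.71, 359.29)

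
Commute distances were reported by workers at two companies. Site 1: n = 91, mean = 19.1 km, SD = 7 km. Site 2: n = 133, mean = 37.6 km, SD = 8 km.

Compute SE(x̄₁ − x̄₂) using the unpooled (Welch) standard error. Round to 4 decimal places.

Per-group SEs: s₁/√n₁ = 7/√91 = 0.7338, s₂/√n₂ = 8/√133 = 0.6937.
Unpooled SE of the difference: √(0.53846244 + 0.48121969) = 1.0098.

1.0098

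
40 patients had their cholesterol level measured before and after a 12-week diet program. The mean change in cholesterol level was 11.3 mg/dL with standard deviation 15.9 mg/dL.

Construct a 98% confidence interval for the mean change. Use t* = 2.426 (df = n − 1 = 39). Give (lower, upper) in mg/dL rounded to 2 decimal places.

This is a matched-pairs design, so SE = s_d/√n = 15.9/√40 = 2.5140.
Margin = 2.426 × 2.5140 = 6.0990; the interval is 11.3 ± 6.0990 = (5.20, 17.40).

(5.20, 17.40)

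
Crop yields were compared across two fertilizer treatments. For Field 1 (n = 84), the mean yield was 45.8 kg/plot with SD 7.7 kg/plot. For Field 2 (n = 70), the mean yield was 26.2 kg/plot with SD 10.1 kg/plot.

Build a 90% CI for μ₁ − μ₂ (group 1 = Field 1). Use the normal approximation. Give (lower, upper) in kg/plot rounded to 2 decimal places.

SE₁ = s₁/√n₁ = 7.7/√84 = 0.8401; SE₂ = 10.1/√70 = 1.2072.
Independent samples, unequal variances: SE_diff = √(SE₁² + SE₂²) = √(0.70576801 + 1.45733184) = 1.4707.
z* = 1.645, so margin of error = 1.645 × 1.4707 = 2.4193.
Difference in means = 45.8 − 26.2 = 19.6000.
19.6000 ± 2.4193 → (17.18, 22.02).

(17.18, 22.02)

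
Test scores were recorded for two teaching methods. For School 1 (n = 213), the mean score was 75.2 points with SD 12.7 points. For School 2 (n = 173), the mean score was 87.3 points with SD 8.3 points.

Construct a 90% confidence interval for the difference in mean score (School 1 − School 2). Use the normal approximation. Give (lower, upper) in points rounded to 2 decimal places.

(-13.87, -10.33)

SE₁ = s₁/√n₁ = 12.7/√213 = 0.8702; SE₂ = 8.3/√173 = 0.6310.
Independent samples, unequal variances: SE_diff = √(SE₁² + SE₂²) = √(0.75724804 + 0.398161) = 1.0749.
z* = 1.645, so margin of error = 1.645 × 1.0749 = 1.7682.
Difference in means = 75.2 − 87.3 = -12.1000.
-12.1000 ± 1.7682 → (-13.87, -10.33).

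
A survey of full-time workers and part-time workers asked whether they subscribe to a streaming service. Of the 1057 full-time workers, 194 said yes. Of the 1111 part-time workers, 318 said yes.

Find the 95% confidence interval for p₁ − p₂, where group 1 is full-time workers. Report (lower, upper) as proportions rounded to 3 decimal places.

p̂₁ = 194/1057 = 0.1835 and p̂₂ = 318/1111 = 0.2862.
SE₁ = √(p̂₁(1−p̂₁)/n₁) = √(0.1835·0.8165/1057) = 0.01191; SE₂ = √(0.2862·0.7138/1111) = 0.01356.
Independent samples: SE of the difference = √(SE₁² + SE₂²) = √(0.0001418481 + 0.0001838736) = 0.01805.
z* for 95% confidence is 1.960, so the margin of error is 1.960 × 0.01805 = 0.03538.
Point estimate p̂₁ − p̂₂ = 0.1835 − 0.2862 = -0.1027.
-0.1027 ± 0.03538 → (-0.138, -0.067).

(-0.138, -0.067)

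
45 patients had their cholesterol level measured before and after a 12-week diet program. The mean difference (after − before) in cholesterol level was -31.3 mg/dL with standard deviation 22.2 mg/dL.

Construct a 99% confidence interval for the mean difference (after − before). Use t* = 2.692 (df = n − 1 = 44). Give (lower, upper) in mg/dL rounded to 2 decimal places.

This is a matched-pairs design, so SE = s_d/√n = 22.2/√45 = 3.3094.
Margin = 2.692 × 3.3094 = 8.9089; the interval is -31.3 ± 8.9089 = (-40.21, -22.39).

(-40.21, -22.39)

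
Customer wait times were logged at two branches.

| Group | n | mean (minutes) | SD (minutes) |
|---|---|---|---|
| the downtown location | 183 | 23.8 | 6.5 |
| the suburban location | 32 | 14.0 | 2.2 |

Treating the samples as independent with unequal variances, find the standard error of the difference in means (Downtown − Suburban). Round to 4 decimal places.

0.6182

Standard errors of each mean: 6.5/√183 = 0.4805 and 2.2/√32 = 0.3889.
SE(x̄₁ − x̄₂) = √(0.4805² + 0.3889²) = 0.6182 for independent samples with unequal variances.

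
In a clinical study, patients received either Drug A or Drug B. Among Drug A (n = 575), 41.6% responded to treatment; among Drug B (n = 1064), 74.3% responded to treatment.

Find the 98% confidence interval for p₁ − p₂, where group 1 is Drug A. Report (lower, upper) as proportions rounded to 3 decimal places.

(-0.384, -0.270)

Each SE is √(p̂(1−p̂)/n): √(0.4160·0.5840/575) = 0.02056 and √(0.7430·0.2570/1064) = 0.01340.
SE(p̂₁ − p̂₂) = √(SE₁² + SE₂²) = √(0.0004227136 + 0.00017956) = 0.02454, since the two samples are independent.
At 98% confidence z* = 2.326; margin = 2.326 × 0.02454 = 0.05708.
The difference is 0.4160 − 0.7430 = -0.3270, so the interval is -0.3270 ± 0.05708 = (-0.384, -0.270).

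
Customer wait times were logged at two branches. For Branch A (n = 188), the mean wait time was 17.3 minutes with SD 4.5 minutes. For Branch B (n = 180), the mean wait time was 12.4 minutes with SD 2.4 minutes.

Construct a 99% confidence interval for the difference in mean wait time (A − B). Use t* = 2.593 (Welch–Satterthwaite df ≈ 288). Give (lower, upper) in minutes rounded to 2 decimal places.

(3.93, 5.87)

SE₁ = s₁/√n₁ = 4.5/√188 = 0.3282; SE₂ = 2.4/√180 = 0.1789.
Independent samples, unequal variances: SE_diff = √(SE₁² + SE₂²) = √(0.10771524 + 0.03200521) = 0.3738.
t* = 2.593, so margin of error = 2.593 × 0.3738 = 0.9693.
Difference in means = 17.3 − 12.4 = 4.9000.
4.9000 ± 0.9693 → (3.93, 5.87).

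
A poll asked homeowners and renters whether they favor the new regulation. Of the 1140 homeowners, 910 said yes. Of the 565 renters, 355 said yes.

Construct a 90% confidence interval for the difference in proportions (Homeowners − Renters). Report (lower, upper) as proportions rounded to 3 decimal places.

(0.131, 0.209)

Sample proportions: 910/1140 = 0.7982, 355/565 = 0.6283.
Each SE is √(p̂(1−p̂)/n): √(0.7982·0.2018/1140) = 0.01189 and √(0.6283·0.3717/565) = 0.02033.
SE(p̂₁ − p̂₂) = √(SE₁² + SE₂²) = √(0.0001413721 + 0.0004133089) = 0.02355, since the two samples are independent.
At 90% confidence z* = 1.645; margin = 1.645 × 0.02355 = 0.03874.
The difference is 0.7982 − 0.6283 = 0.1699, so the interval is 0.1699 ± 0.03874 = (0.131, 0.209).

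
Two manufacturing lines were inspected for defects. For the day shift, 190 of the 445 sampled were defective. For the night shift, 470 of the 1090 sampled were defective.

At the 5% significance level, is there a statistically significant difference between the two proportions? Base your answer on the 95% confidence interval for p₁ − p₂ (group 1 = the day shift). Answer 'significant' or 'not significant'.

not significant

p̂₁ = 190/445 = 0.4270 and p̂₂ = 470/1090 = 0.4312.
SE₁ = √(p̂₁(1−p̂₁)/n₁) = √(0.4270·0.5730/445) = 0.02345; SE₂ = √(0.4312·0.5688/1090) = 0.01500.
Independent samples: SE of the difference = √(SE₁² + SE₂²) = √(0.0005499025 + 0.000225) = 0.02784.
z* for 95% confidence is 1.960, so the margin of error is 1.960 × 0.02784 = 0.05457.
Point estimate p̂₁ − p̂₂ = 0.4270 − 0.4312 = -0.0042.
-0.0042 ± 0.05457 → (-0.05877, 0.05037).
The interval (-0.05877, 0.05037) contains 0, so the difference is not significant.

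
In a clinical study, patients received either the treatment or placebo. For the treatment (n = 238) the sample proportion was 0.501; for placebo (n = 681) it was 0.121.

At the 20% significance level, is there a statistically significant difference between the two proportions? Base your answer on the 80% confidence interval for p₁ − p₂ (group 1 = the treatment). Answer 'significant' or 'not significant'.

The two standard errors are √(0.5010×0.4990/238) = 0.03241 and √(0.1210×0.8790/681) = 0.01250.
Because the samples are independent, SE_diff = √(0.03241² + 0.01250²) = 0.03474.
Using z* = 1.282 for 80%, ME = 1.282 × 0.03474 = 0.04454.
p̂₁ − p̂₂ = 0.3800; interval 0.3800 ± 0.04454 gives (0.33546, 0.42454).
The interval (0.33546, 0.42454) does not contain 0, so the difference is significant.

significant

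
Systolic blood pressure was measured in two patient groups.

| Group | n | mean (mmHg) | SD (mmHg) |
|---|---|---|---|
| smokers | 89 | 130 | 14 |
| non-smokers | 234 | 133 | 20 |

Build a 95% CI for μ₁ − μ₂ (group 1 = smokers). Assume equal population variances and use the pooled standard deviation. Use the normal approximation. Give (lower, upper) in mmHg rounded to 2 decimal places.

s_p = √[((n₁−1)s₁² + (n₂−1)s₂²)/(n₁+n₂−2)] = √[(88·14² + 233·20²)/321] = 18.5493.
SE = 18.5493·√(1/89 + 1/234) = 2.3101.
With z* = 1.960, margin = 1.960 × 2.3101 = 4.5278.
x̄₁ − x̄₂ = 130 − 133 = -3.0000; interval -3.0000 ± 4.5278 = (-7.53, 1.53).

(-7.53, 1.53)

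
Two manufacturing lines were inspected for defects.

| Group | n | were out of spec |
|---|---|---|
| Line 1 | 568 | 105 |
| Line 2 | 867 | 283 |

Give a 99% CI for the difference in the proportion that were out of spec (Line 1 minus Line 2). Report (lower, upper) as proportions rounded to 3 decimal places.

First, p̂₁ = 105/568 = 0.1849; p̂₂ = 283/867 = 0.3264.
The two standard errors are √(0.1849×0.8151/568) = 0.01629 and √(0.3264×0.6736/867) = 0.01592.
Because the samples are independent, SE_diff = √(0.01629² + 0.01592²) = 0.02278.
Using z* = 2.576 for 99%, ME = 2.576 × 0.02278 = 0.05868.
p̂₁ − p̂₂ = -0.1415; interval -0.1415 ± 0.05868 gives (-0.200, -0.083).

(-0.200, -0.083)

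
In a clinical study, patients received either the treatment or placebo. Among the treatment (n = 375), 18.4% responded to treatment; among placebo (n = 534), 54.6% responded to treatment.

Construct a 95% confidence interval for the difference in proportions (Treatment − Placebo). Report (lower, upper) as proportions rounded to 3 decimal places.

(-0.420, -0.304)

Each SE is √(p̂(1−p̂)/n): √(0.1840·0.8160/375) = 0.02001 and √(0.5460·0.4540/534) = 0.02155.
SE(p̂₁ − p̂₂) = √(SE₁² + SE₂²) = √(0.0004004001 + 0.0004644025) = 0.02941, since the two samples are independent.
At 95% confidence z* = 1.960; margin = 1.960 × 0.02941 = 0.05764.
The difference is 0.1840 − 0.5460 = -0.3620, so the interval is -0.3620 ± 0.05764 = (-0.420, -0.304).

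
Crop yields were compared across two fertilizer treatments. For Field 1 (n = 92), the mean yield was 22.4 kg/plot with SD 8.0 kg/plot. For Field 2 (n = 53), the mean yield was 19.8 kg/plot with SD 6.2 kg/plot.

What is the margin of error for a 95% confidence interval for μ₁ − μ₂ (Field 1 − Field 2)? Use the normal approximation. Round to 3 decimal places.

SE₁ = s₁/√n₁ = 8.0/√92 = 0.8341; SE₂ = 6.2/√53 = 0.8516.
Independent samples, unequal variances: SE_diff = √(SE₁² + SE₂²) = √(0.69572281 + 0.72522256) = 1.1920.
z* = 1.960, so margin of error = 1.960 × 1.1920 = 2.3363.

2.336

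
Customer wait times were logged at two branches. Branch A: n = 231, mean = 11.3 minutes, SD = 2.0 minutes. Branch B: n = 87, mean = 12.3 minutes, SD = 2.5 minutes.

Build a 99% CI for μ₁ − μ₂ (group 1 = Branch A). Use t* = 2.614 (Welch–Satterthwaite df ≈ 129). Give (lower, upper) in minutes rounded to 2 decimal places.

(-1.78, -0.22)

Per-group SEs: s₁/√n₁ = 2.0/√231 = 0.1316, s₂/√n₂ = 2.5/√87 = 0.2680.
Unpooled SE of the difference: √(0.01731856 + 0.071824) = 0.2986.
Margin of error = t* · SE = 2.614 × 0.2986 = 0.7805.
x̄₁ − x̄₂ = 11.3 − 12.3 = -1.0000.
CI: -1.0000 ± 0.7805 = (-1.78, -0.22).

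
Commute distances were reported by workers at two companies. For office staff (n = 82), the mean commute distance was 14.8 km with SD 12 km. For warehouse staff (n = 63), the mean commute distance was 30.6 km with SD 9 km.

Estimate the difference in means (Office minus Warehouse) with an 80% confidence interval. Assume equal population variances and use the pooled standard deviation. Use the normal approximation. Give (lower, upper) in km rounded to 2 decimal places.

s_p = √[((n₁−1)s₁² + (n₂−1)s₂²)/(n₁+n₂−2)] = √[(81·12² + 62·9²)/143] = 10.8021.
SE = 10.8021·√(1/82 + 1/63) = 1.8097.
With z* = 1.282, margin = 1.282 × 1.8097 = 2.3200.
x̄₁ − x̄₂ = 14.8 − 30.6 = -15.8000; interval -15.8000 ± 2.3200 = (-18.12, -13.48).

(-18.12, -13.48)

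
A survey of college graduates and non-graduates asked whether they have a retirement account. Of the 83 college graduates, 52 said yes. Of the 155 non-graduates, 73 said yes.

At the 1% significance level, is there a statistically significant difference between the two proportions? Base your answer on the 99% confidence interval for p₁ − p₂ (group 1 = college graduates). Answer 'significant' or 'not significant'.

p̂₁ = 52/83 = 0.6265 and p̂₂ = 73/155 = 0.4710.
SE₁ = √(p̂₁(1−p̂₁)/n₁) = √(0.6265·0.3735/83) = 0.05310; SE₂ = √(0.4710·0.5290/155) = 0.04009.
Independent samples: SE of the difference = √(SE₁² + SE₂²) = √(0.00281961 + 0.0016072081) = 0.06653.
z* for 99% confidence is 2.576, so the margin of error is 2.576 × 0.06653 = 0.17138.
Point estimate p̂₁ − p̂₂ = 0.6265 − 0.4710 = 0.1555.
0.1555 ± 0.17138 → (-0.01588, 0.32688).
The interval (-0.01588, 0.32688) contains 0, so the difference is not significant.

not significant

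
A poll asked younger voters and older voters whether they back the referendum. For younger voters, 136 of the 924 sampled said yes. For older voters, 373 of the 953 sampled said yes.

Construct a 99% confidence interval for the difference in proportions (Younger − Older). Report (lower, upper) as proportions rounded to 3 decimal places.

First, p̂₁ = 136/924 = 0.1472; p̂₂ = 373/953 = 0.3914.
The two standard errors are √(0.1472×0.8528/924) = 0.01166 and √(0.3914×0.6086/953) = 0.01581.
Because the samples are independent, SE_diff = √(0.01166² + 0.01581²) = 0.01964.
Using z* = 2.576 for 99%, ME = 2.576 × 0.01964 = 0.05059.
p̂₁ − p̂₂ = -0.2442; interval -0.2442 ± 0.05059 gives (-0.295, -0.194).

(-0.295, -0.194)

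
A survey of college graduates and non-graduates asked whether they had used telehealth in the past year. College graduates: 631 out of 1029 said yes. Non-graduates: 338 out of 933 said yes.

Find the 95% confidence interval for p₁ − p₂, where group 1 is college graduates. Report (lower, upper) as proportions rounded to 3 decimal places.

(0.208, 0.294)

Sample proportions: 631/1029 = 0.6132, 338/933 = 0.3623.
Each SE is √(p̂(1−p̂)/n): √(0.6132·0.3868/1029) = 0.01518 and √(0.3623·0.6377/933) = 0.01574.
SE(p̂₁ − p̂₂) = √(SE₁² + SE₂²) = √(0.0002304324 + 0.0002477476) = 0.02187, since the two samples are independent.
At 95% confidence z* = 1.960; margin = 1.960 × 0.02187 = 0.04287.
The difference is 0.6132 − 0.3623 = 0.2509, so the interval is 0.2509 ± 0.04287 = (0.208, 0.294).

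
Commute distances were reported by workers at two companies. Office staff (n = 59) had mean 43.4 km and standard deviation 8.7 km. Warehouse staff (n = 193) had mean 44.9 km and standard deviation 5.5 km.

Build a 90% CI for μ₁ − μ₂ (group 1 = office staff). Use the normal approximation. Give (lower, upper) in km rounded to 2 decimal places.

(-3.47, 0.47)

Standard errors of each mean: 8.7/√59 = 1.1326 and 5.5/√193 = 0.3959.
SE(x̄₁ − x̄₂) = √(1.1326² + 0.3959²) = 1.1998 for independent samples with unequal variances.
With z* = 1.645, the margin is 1.645 × 1.1998 = 1.9737.
x̄₁ − x̄₂ = 43.4 − 44.9 = -1.5000; the interval is -1.5000 ± 1.9737 = (-3.47, 0.47).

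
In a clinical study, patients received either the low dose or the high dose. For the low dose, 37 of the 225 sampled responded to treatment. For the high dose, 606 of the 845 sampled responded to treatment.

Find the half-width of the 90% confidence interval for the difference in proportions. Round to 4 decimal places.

First, p̂₁ = 37/225 = 0.1644; p̂₂ = 606/845 = 0.7172.
The two standard errors are √(0.1644×0.8356/225) = 0.02471 and √(0.7172×0.2828/845) = 0.01549.
Because the samples are independent, SE_diff = √(0.02471² + 0.01549²) = 0.02916.
Using z* = 1.645 for 90%, ME = 1.645 × 0.02916 = 0.04797.

0.0480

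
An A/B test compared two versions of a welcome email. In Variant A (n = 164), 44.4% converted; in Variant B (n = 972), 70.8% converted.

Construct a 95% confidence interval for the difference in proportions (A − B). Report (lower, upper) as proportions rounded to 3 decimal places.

(-0.345, -0.183)

Each SE is √(p̂(1−p̂)/n): √(0.4440·0.5560/164) = 0.03880 and √(0.7080·0.2920/972) = 0.01458.
SE(p̂₁ − p̂₂) = √(SE₁² + SE₂²) = √(0.00150544 + 0.0002125764) = 0.04145, since the two samples are independent.
At 95% confidence z* = 1.960; margin = 1.960 × 0.04145 = 0.08124.
The difference is 0.4440 − 0.7080 = -0.2640, so the interval is -0.2640 ± 0.08124 = (-0.345, -0.183).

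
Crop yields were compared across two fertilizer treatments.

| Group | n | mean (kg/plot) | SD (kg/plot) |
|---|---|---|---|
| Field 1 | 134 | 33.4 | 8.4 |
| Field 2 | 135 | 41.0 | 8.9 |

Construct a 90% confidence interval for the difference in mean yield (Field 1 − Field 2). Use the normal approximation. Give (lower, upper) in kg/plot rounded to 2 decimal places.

SE₁ = s₁/√n₁ = 8.4/√134 = 0.7256; SE₂ = 8.9/√135 = 0.7660.
Independent samples, unequal variances: SE_diff = √(SE₁² + SE₂²) = √(0.52649536 + 0.586756) = 1.0551.
z* = 1.645, so margin of error = 1.645 × 1.0551 = 1.7356.
Difference in means = 33.4 − 41.0 = -7.6000.
-7.6000 ± 1.7356 → (-9.34, -5.86).

(-9.34, -5.86)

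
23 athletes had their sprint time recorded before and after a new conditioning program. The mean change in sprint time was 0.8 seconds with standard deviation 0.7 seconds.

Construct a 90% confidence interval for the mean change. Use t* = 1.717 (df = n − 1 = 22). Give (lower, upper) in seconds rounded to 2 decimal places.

(0.55, 1.05)

Paired design: SE = s_d/√n = 0.7/√23 = 0.1460.
t* = 1.717; margin of error = 1.717 × 0.1460 = 0.2507.
0.8 ± 0.2507 → (0.55, 1.05).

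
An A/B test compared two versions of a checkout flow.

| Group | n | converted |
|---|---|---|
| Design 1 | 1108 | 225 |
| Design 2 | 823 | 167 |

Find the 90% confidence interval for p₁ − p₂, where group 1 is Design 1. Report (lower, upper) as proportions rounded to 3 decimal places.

First, p̂₁ = 225/1108 = 0.2031; p̂₂ = 167/823 = 0.2029.
The two standard errors are √(0.2031×0.7969/1108) = 0.01209 and √(0.2029×0.7971/823) = 0.01402.
Because the samples are independent, SE_diff = √(0.01209² + 0.01402²) = 0.01851.
Using z* = 1.645 for 90%, ME = 1.645 × 0.01851 = 0.03045.
p̂₁ − p̂₂ = 0.0002; interval 0.0002 ± 0.03045 gives (-0.030, 0.031).

(-0.030, 0.031)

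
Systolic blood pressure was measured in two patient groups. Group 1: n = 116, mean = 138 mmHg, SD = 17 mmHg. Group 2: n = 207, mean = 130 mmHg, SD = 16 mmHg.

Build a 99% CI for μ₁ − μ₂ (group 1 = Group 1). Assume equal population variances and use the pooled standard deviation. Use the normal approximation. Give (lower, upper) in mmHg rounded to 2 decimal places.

s_p = √[((n₁−1)s₁² + (n₂−1)s₂²)/(n₁+n₂−2)] = √[(115·17² + 206·16²)/321] = 16.3653.
SE = 16.3653·√(1/116 + 1/207) = 1.8981.
With z* = 2.576, margin = 2.576 × 1.8981 = 4.8895.
x̄₁ − x̄₂ = 138 − 130 = 8.0000; interval 8.0000 ± 4.8895 = (3.11, 12.89).

(3.11, 12.89)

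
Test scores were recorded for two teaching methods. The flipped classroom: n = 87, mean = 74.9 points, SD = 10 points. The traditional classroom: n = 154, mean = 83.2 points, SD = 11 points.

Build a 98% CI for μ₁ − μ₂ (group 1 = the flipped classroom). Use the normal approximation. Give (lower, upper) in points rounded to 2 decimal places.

Standard errors of each mean: 10/√87 = 1.0721 and 11/√154 = 0.8864.
SE(x̄₁ − x̄₂) = √(1.0721² + 0.8864²) = 1.3911 for independent samples with unequal variances.
With z* = 2.326, the margin is 2.326 × 1.3911 = 3.2357.
x̄₁ − x̄₂ = 74.9 − 83.2 = -8.3000; the interval is -8.3000 ± 3.2357 = (-11.54, -5.06).

(-11.54, -5.06)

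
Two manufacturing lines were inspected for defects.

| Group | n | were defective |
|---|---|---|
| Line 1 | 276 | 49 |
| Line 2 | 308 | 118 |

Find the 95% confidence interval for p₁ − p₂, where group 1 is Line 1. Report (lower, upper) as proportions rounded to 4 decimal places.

First, p̂₁ = 49/276 = 0.1775; p̂₂ = 118/308 = 0.3831.
The two standard errors are √(0.1775×0.8225/276) = 0.02300 and √(0.3831×0.6169/308) = 0.02770.
Because the samples are independent, SE_diff = √(0.02300² + 0.02770²) = 0.03600.
Using z* = 1.960 for 95%, ME = 1.960 × 0.03600 = 0.07056.
p̂₁ − p̂₂ = -0.2056; interval -0.2056 ± 0.07056 gives (-0.2762, -0.1350).

(-0.2762, -0.1350)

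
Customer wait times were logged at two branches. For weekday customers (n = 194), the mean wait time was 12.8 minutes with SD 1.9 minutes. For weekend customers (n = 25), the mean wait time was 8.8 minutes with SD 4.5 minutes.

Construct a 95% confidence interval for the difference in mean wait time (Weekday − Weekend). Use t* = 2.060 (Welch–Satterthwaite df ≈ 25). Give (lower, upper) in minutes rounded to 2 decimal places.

Standard errors of each mean: 1.9/√194 = 0.1364 and 4.5/√25 = 0.9000.
SE(x̄₁ − x̄₂) = √(0.1364² + 0.9000²) = 0.9103 for independent samples with unequal variances.
With t* = 2.060, the margin is 2.060 × 0.9103 = 1.8752.
x̄₁ − x̄₂ = 12.8 − 8.8 = 4.0000; the interval is 4.0000 ± 1.8752 = (2.12, 5.88).

(2.12, 5.88)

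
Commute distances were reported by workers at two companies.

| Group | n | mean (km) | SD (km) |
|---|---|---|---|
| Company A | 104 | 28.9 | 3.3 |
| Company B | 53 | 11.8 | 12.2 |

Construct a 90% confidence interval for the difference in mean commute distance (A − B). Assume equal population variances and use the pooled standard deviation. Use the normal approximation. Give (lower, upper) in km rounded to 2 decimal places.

(15.00, 19.20)

Pooled variance s_p² = [103·3.3² + 52·12.2²] / (104+53−2) = 57.1700, so s_p = 7.5611.
SE_diff = s_p·√(1/n₁ + 1/n₂) = 7.5611·√(1/104 + 1/53) = 1.2761.
z* = 1.645; margin = 1.645 × 1.2761 = 2.0992.
Difference = 28.9 − 11.8 = 17.1000.
17.1000 ± 2.0992 → (15.00, 19.20).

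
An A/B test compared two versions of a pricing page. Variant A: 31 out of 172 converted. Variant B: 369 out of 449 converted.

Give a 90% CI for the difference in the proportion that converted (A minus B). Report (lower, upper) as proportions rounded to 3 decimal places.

Sample proportions: 31/172 = 0.1802, 369/449 = 0.8218.
Each SE is √(p̂(1−p̂)/n): √(0.1802·0.8198/172) = 0.02931 and √(0.8218·0.1782/449) = 0.01806.
SE(p̂₁ − p̂₂) = √(SE₁² + SE₂²) = √(0.0008590761 + 0.0003261636) = 0.03443, since the two samples are independent.
At 90% confidence z* = 1.645; margin = 1.645 × 0.03443 = 0.05664.
The difference is 0.1802 − 0.8218 = -0.6416, so the interval is -0.6416 ± 0.05664 = (-0.698, -0.585).

(-0.698, -0.585)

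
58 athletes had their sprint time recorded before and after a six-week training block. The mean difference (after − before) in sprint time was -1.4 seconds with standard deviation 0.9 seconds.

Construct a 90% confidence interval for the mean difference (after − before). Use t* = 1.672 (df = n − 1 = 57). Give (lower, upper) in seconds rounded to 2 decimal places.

(-1.60, -1.20)

This is a matched-pairs design, so SE = s_d/√n = 0.9/√58 = 0.1182.
Margin = 1.672 × 0.1182 = 0.1976; the interval is -1.4 ± 0.1976 = (-1.60, -1.20).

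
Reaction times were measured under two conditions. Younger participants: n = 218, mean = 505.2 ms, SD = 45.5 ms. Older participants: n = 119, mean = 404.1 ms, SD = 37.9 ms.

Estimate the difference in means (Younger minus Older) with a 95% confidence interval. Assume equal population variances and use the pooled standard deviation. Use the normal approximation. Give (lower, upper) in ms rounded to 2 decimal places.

(91.50, 110.70)

Pooled variance s_p² = [217·45.5² + 118·37.9²] / (218+119−2) = 1846.9870, so s_p = 42.9766.
SE_diff = s_p·√(1/n₁ + 1/n₂) = 42.9766·√(1/218 + 1/119) = 4.8983.
z* = 1.960; margin = 1.960 × 4.8983 = 9.6007.
Difference = 505.2 − 404.1 = 101.1000.
101.1000 ± 9.6007 → (91.50, 110.70).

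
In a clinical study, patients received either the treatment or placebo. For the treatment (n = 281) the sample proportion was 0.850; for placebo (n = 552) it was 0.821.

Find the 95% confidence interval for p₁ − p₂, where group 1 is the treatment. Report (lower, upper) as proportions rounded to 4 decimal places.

(-0.0236, 0.0816)

Each SE is √(p̂(1−p̂)/n): √(0.8500·0.1500/281) = 0.02130 and √(0.8210·0.1790/552) = 0.01632.
SE(p̂₁ − p̂₂) = √(SE₁² + SE₂²) = √(0.00045369 + 0.0002663424) = 0.02683, since the two samples are independent.
At 95% confidence z* = 1.960; margin = 1.960 × 0.02683 = 0.05259.
The difference is 0.8500 − 0.8210 = 0.0290, so the interval is 0.0290 ± 0.05259 = (-0.0236, 0.0816).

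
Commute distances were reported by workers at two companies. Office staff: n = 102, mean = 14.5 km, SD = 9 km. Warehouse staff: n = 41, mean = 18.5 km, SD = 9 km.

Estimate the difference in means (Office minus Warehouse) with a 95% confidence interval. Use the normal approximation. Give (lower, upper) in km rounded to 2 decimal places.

(-7.26, -0.74)

Per-group SEs: s₁/√n₁ = 9/√102 = 0.8911, s₂/√n₂ = 9/√41 = 1.4056.
Unpooled SE of the difference: √(0.79405921 + 1.97571136) = 1.6643.
Margin of error = z* · SE = 1.960 × 1.6643 = 3.2620.
x̄₁ − x̄₂ = 14.5 − 18.5 = -4.0000.
CI: -4.0000 ± 3.2620 = (-7.26, -0.74).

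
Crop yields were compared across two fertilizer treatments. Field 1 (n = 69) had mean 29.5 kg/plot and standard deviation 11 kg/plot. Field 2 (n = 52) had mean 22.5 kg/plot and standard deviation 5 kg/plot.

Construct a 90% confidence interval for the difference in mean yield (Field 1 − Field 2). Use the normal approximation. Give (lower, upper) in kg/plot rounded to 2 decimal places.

SE₁ = s₁/√n₁ = 11/√69 = 1.3242; SE₂ = 5/√52 = 0.6934.
Independent samples, unequal variances: SE_diff = √(SE₁² + SE₂²) = √(1.75350564 + 0.48080356) = 1.4948.
z* = 1.645, so margin of error = 1.645 × 1.4948 = 2.4589.
Difference in means = 29.5 − 22.5 = 7.0000.
7.0000 ± 2.4589 → (4.54, 9.46).

(4.54, 9.46)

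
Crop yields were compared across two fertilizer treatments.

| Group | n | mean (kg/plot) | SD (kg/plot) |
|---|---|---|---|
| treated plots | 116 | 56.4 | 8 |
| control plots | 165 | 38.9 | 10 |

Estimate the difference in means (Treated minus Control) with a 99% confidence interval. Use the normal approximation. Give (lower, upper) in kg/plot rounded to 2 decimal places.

(14.73, 20.27)

Per-group SEs: s₁/√n₁ = 8/√116 = 0.7428, s₂/√n₂ = 10/√165 = 0.7785.
Unpooled SE of the difference: √(0.55175184 + 0.60606225) = 1.0760.
Margin of error = z* · SE = 2.576 × 1.0760 = 2.7718.
x̄₁ − x̄₂ = 56.4 − 38.9 = 17.5000.
CI: 17.5000 ± 2.7718 = (14.73, 20.27).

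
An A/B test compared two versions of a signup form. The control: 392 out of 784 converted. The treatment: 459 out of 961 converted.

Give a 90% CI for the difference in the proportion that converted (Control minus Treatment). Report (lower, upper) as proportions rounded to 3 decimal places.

(-0.017, 0.062)

p̂₁ = 392/784 = 0.5000 and p̂₂ = 459/961 = 0.4776.
SE₁ = √(p̂₁(1−p̂₁)/n₁) = √(0.5000·0.5000/784) = 0.01786; SE₂ = √(0.4776·0.5224/961) = 0.01611.
Independent samples: SE of the difference = √(SE₁² + SE₂²) = √(0.0003189796 + 0.0002595321) = 0.02405.
z* for 90% confidence is 1.645, so the margin of error is 1.645 × 0.02405 = 0.03956.
Point estimate p̂₁ − p̂₂ = 0.5000 − 0.4776 = 0.0224.
0.0224 ± 0.03956 → (-0.017, 0.062).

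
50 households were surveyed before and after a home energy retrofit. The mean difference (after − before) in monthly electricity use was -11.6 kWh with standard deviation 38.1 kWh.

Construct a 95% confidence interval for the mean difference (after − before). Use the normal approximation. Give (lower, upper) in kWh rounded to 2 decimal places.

(-22.16, -1.04)

This is a matched-pairs design, so SE = s_d/√n = 38.1/√50 = 5.3882.
Margin = 1.960 × 5.3882 = 10.5609; the interval is -11.6 ± 10.5609 = (-22.16, -1.04).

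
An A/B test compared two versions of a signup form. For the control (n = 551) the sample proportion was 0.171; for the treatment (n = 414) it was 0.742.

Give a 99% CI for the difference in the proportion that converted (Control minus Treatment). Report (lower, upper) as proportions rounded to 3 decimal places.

(-0.640, -0.502)

Each SE is √(p̂(1−p̂)/n): √(0.1710·0.8290/551) = 0.01604 and √(0.7420·0.2580/414) = 0.02150.
SE(p̂₁ − p̂₂) = √(SE₁² + SE₂²) = √(0.0002572816 + 0.00046225) = 0.02682, since the two samples are independent.
At 99% confidence z* = 2.576; margin = 2.576 × 0.02682 = 0.06909.
The difference is 0.1710 − 0.7420 = -0.5710, so the interval is -0.5710 ± 0.06909 = (-0.640, -0.502).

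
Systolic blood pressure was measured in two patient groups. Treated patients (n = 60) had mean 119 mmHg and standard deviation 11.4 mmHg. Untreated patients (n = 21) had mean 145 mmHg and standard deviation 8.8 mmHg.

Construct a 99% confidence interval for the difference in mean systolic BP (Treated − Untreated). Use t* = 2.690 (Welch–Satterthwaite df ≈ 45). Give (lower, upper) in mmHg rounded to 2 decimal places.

(-32.51, -19.49)

SE₁ = s₁/√n₁ = 11.4/√60 = 1.4717; SE₂ = 8.8/√21 = 1.9203.
Independent samples, unequal variances: SE_diff = √(SE₁² + SE₂²) = √(2.16590089 + 3.68755209) = 2.4194.
t* = 2.690, so margin of error = 2.690 × 2.4194 = 6.5082.
Difference in means = 119 − 145 = -26.0000.
-26.0000 ± 6.5082 → (-32.51, -19.49).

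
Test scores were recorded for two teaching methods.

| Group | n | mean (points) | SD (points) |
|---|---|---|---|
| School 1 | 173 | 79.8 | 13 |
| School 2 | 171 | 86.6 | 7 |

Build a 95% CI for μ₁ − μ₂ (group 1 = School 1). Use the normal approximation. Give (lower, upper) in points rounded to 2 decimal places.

Standard errors of each mean: 13/√173 = 0.9884 and 7/√171 = 0.5353.
SE(x̄₁ − x̄₂) = √(0.9884² + 0.5353²) = 1.1240 for independent samples with unequal variances.
With z* = 1.960, the margin is 1.960 × 1.1240 = 2.2030.
x̄₁ − x̄₂ = 79.8 − 86.6 = -6.8000; the interval is -6.8000 ± 2.2030 = (-9.00, -4.60).

(-9.00, -4.60)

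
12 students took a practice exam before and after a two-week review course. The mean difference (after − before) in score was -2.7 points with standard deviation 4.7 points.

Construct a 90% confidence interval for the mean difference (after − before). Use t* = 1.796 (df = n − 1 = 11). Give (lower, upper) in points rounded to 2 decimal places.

This is a matched-pairs design, so SE = s_d/√n = 4.7/√12 = 1.3568.
Margin = 1.796 × 1.3568 = 2.4368; the interval is -2.7 ± 2.4368 = (-5.14, -0.26).

(-5.14, -0.26)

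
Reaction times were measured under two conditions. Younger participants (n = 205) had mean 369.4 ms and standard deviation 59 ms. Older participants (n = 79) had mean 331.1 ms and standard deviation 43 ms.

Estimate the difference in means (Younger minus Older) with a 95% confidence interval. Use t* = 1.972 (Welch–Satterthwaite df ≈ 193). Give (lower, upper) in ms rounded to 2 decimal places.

Standard errors of each mean: 59/√205 = 4.1207 and 43/√79 = 4.8379.
SE(x̄₁ − x̄₂) = √(4.1207² + 4.8379²) = 6.3550 for independent samples with unequal variances.
With t* = 1.972, the margin is 1.972 × 6.3550 = 12.5321.
x̄₁ − x̄₂ = 369.4 − 331.1 = 38.3000; the interval is 38.3000 ± 12.5321 = (25.77, 50.83).

(25.77, 50.83)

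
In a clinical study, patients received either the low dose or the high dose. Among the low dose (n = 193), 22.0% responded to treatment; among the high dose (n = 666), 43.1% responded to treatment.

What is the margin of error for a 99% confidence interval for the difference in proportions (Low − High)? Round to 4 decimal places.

0.0913

The two standard errors are √(0.2200×0.7800/193) = 0.02982 and √(0.4310×0.5690/666) = 0.01919.
Because the samples are independent, SE_diff = √(0.02982² + 0.01919²) = 0.03546.
Using z* = 2.576 for 99%, ME = 2.576 × 0.03546 = 0.09134.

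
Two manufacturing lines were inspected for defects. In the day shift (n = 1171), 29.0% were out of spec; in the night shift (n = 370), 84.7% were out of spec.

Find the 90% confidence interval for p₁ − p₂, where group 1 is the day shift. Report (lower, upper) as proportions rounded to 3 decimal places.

(-0.595, -0.519)

The two standard errors are √(0.2900×0.7100/1171) = 0.01326 and √(0.8470×0.1530/370) = 0.01871.
Because the samples are independent, SE_diff = √(0.01326² + 0.01871²) = 0.02293.
Using z* = 1.645 for 90%, ME = 1.645 × 0.02293 = 0.03772.
p̂₁ − p̂₂ = -0.5570; interval -0.5570 ± 0.03772 gives (-0.595, -0.519).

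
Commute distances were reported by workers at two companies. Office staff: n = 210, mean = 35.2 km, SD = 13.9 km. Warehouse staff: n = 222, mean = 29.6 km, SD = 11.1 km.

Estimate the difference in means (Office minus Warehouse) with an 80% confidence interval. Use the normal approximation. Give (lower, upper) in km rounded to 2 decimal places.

(4.04, 7.16)

Standard errors of each mean: 13.9/√210 = 0.9592 and 11.1/√222 = 0.7450.
SE(x̄₁ − x̄₂) = √(0.9592² + 0.7450²) = 1.2145 for independent samples with unequal variances.
With z* = 1.282, the margin is 1.282 × 1.2145 = 1.5570.
x̄₁ − x̄₂ = 35.2 − 29.6 = 5.6000; the interval is 5.6000 ± 1.5570 = (4.04, 7.16).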